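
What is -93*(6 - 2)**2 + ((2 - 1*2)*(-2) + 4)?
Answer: -1484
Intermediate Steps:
-93*(6 - 2)**2 + ((2 - 1*2)*(-2) + 4) = -93*4**2 + ((2 - 2)*(-2) + 4) = -93*16 + (0*(-2) + 4) = -1488 + (0 + 4) = -1488 + 4 = -1484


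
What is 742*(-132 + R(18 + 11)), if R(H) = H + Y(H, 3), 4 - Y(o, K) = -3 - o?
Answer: -49714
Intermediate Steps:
Y(o, K) = 7 + o (Y(o, K) = 4 - (-3 - o) = 4 + (3 + o) = 7 + o)
R(H) = 7 + 2*H (R(H) = H + (7 + H) = 7 + 2*H)
742*(-132 + R(18 + 11)) = 742*(-132 + (7 + 2*(18 + 11))) = 742*(-132 + (7 + 2*29)) = 742*(-132 + (7 + 58)) = 742*(-132 + 65) = 742*(-67) = -49714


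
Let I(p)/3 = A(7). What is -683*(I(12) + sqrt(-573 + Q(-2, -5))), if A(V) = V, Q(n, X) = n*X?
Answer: -14343 - 683*I*sqrt(563) ≈ -14343.0 - 16206.0*I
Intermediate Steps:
Q(n, X) = X*n
I(p) = 21 (I(p) = 3*7 = 21)
-683*(I(12) + sqrt(-573 + Q(-2, -5))) = -683*(21 + sqrt(-573 - 5*(-2))) = -683*(21 + sqrt(-573 + 10)) = -683*(21 + sqrt(-563)) = -683*(21 + I*sqrt(563)) = -14343 - 683*I*sqrt(563)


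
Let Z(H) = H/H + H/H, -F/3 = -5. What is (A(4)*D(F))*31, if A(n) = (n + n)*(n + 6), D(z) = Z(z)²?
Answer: 9920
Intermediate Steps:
F = 15 (F = -3*(-5) = 15)
Z(H) = 2 (Z(H) = 1 + 1 = 2)
D(z) = 4 (D(z) = 2² = 4)
A(n) = 2*n*(6 + n) (A(n) = (2*n)*(6 + n) = 2*n*(6 + n))
(A(4)*D(F))*31 = ((2*4*(6 + 4))*4)*31 = ((2*4*10)*4)*31 = (80*4)*31 = 320*31 = 9920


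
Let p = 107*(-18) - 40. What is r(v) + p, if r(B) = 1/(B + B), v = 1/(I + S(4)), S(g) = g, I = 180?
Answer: -1874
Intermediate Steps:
p = -1966 (p = -1926 - 40 = -1966)
v = 1/184 (v = 1/(180 + 4) = 1/184 ≈ 0.0054348)
r(B) = 1/(2*B)
r(v) + p = 1/(2*(1/184)) - 1966 = (½)*184 - 1966 = 92 - 1966 = -1874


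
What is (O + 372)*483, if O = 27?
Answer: 192717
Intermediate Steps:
(O + 372)*483 = (27 + 372)*483 = 399*483 = 192717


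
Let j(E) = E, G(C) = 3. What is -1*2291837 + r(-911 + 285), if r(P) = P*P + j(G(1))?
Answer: -1899958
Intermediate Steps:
r(P) = 3 + P² (r(P) = P*P + 3 = P² + 3 = 3 + P²)
-1*2291837 + r(-911 + 285) = -1*2291837 + (3 + (-911 + 285)²) = -2291837 + (3 + (-626)²) = -2291837 + (3 + 391876) = -2291837 + 391879 = -1899958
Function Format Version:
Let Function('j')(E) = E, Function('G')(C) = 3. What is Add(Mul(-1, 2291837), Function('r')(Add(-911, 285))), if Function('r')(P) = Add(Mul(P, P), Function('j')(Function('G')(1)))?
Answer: -1899958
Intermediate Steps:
Function('r')(P) = Add(3, Pow(P, 2)) (Function('r')(P) = Add(Mul(P, P), 3) = Add(Pow(P, 2), 3) = Add(3, Pow(P, 2)))
Add(Mul(-1, 2291837), Function('r')(Add(-911, 285))) = Add(Mul(-1, 2291837), Add(3, Pow(Add(-911, 285), 2))) = Add(-2291837, Add(3, Pow(-626, 2))) = Add(-2291837, Add(3, 391876)) = Add(-2291837, 391879) = -1899958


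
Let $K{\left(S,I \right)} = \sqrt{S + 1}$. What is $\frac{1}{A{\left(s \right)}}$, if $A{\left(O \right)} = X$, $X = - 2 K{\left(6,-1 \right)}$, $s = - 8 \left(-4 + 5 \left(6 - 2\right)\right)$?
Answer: $- \frac{\sqrt{7}}{14} \approx -0.18898$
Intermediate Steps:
$K{\left(S,I \right)} = \sqrt{1 + S}$
$s = -128$ ($s = - 8 \left(-4 + 5 \cdot 4\right) = - 8 \left(-4 + 20\right) = \left(-8\right) 16 = -128$)
$X = - 2 \sqrt{7}$ ($X = - 2 \sqrt{1 + 6} = - 2 \sqrt{7} \approx -5.2915$)
$A{\left(O \right)} = - 2 \sqrt{7}$
$\frac{1}{A{\left(s \right)}} = \frac{1}{\left(-2\right) \sqrt{7}} = - \frac{\sqrt{7}}{14}$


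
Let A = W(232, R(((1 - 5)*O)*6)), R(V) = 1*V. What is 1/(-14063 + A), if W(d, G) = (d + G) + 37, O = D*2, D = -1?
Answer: -1/13746 ≈ -7.2748e-5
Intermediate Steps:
O = -2 (O = -1*2 = -2)
R(V) = V
W(d, G) = 37 + G + d (W(d, G) = (G + d) + 37 = 37 + G + d)
A = 317 (A = 37 + ((1 - 5)*(-2))*6 + 232 = 37 - 4*(-2)*6 + 232 = 37 + 8*6 + 232 = 37 + 48 + 232 = 317)
1/(-14063 + A) = 1/(-14063 + 317) = 1/(-13746) = -1/13746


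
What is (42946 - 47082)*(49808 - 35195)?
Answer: -60439368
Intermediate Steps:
(42946 - 47082)*(49808 - 35195) = -4136*14613 = -60439368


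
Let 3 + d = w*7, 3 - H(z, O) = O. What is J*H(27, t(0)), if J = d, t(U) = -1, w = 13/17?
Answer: 160/17 ≈ 9.4118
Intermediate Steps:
w = 13/17 (w = 13*(1/17) = 13/17 ≈ 0.76471)
H(z, O) = 3 - O
d = 40/17 (d = -3 + (13/17)*7 = -3 + 91/17 = 40/17 ≈ 2.3529)
J = 40/17 ≈ 2.3529
J*H(27, t(0)) = 40*(3 - 1*(-1))/17 = 40*(3 + 1)/17 = (40/17)*4 = 160/17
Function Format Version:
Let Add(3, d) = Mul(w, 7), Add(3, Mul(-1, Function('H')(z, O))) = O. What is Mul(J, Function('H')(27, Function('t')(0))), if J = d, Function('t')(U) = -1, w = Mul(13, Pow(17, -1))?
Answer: Rational(160, 17) ≈ 9.4118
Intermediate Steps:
w = Rational(13, 17) (w = Mul(13, Rational(1, 17)) = Rational(13, 17) ≈ 0.76471)
Function('H')(z, O) = Add(3, Mul(-1, O))
d = Rational(40, 17) (d = Add(-3, Mul(Rational(13, 17), 7)) = Add(-3, Rational(91, 17)) = Rational(40, 17) ≈ 2.3529)
J = Rational(40, 17) ≈ 2.3529
Mul(J, Function('H')(27, Function('t')(0))) = Mul(Rational(40, 17), Add(3, Mul(-1, -1))) = Mul(Rational(40, 17), Add(3, 1)) = Mul(Rational(40, 17), 4) = Rational(160, 17)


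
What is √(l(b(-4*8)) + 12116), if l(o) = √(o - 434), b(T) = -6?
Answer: √(12116 + 2*I*√110) ≈ 110.07 + 0.0953*I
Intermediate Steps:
l(o) = √(-434 + o)
√(l(b(-4*8)) + 12116) = √(√(-434 - 6) + 12116) = √(√(-440) + 12116) = √(2*I*√110 + 12116) = √(12116 + 2*I*√110)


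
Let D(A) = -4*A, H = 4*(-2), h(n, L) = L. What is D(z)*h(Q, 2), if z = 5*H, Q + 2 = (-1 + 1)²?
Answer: 320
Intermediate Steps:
Q = -2 (Q = -2 + (-1 + 1)² = -2 + 0² = -2 + 0 = -2)
H = -8
z = -40 (z = 5*(-8) = -40)
D(z)*h(Q, 2) = -4*(-40)*2 = 160*2 = 320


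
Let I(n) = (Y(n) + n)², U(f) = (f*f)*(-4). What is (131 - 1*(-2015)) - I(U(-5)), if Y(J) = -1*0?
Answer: -7854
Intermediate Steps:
Y(J) = 0
U(f) = -4*f² (U(f) = f²*(-4) = -4*f²)
I(n) = n² (I(n) = (0 + n)² = n²)
(131 - 1*(-2015)) - I(U(-5)) = (131 - 1*(-2015)) - (-4*(-5)²)² = (131 + 2015) - (-4*25)² = 2146 - 1*(-100)² = 2146 - 1*10000 = 2146 - 10000 = -7854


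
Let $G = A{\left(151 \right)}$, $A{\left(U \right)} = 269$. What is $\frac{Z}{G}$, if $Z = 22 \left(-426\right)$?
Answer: $- \frac{9372}{269} \approx -34.84$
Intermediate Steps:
$G = 269$
$Z = -9372$
$\frac{Z}{G} = - \frac{9372}{269}$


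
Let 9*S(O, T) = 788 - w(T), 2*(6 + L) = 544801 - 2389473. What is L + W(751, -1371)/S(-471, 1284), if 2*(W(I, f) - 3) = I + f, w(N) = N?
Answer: -457478869/496 ≈ -9.2234e+5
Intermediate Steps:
L = -922342 (L = -6 + (544801 - 2389473)/2 = -6 + (1/2)*(-1844672) = -6 - 922336 = -922342)
W(I, f) = 3 + I/2 + f/2 (W(I, f) = 3 + (I + f)/2 = 3 + (I/2 + f/2) = 3 + I/2 + f/2)
S(O, T) = 788/9 - T/9 (S(O, T) = (788 - T)/9 = 788/9 - T/9)
L + W(751, -1371)/S(-471, 1284) = -922342 + (3 + (1/2)*751 + (1/2)*(-1371))/(788/9 - 1/9*1284) = -922342 + (3 + 751/2 - 1371/2)/(788/9 - 428/3) = -922342 - 307/(-496/9) = -922342 - 307*(-9/496) = -922342 + 2763/496 = -457478869/496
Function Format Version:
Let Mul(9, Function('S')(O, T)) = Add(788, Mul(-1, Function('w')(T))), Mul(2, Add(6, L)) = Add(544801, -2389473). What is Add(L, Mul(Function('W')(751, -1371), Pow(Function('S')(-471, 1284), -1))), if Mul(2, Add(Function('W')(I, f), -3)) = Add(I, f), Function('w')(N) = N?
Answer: Rational(-457478869, 496) ≈ -9.2234e+5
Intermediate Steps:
L = -922342 (L = Add(-6, Mul(Rational(1, 2), Add(544801, -2389473))) = Add(-6, Mul(Rational(1, 2), -1844672)) = Add(-6, -922336) = -922342)
Function('W')(I, f) = Add(3, Mul(Rational(1, 2), I), Mul(Rational(1, 2), f)) (Function('W')(I, f) = Add(3, Mul(Rational(1, 2), Add(I, f))) = Add(3, Add(Mul(Rational(1, 2), I), Mul(Rational(1, 2), f))) = Add(3, Mul(Rational(1, 2), I), Mul(Rational(1, 2), f)))
Function('S')(O, T) = Add(Rational(788, 9), Mul(Rational(-1, 9), T)) (Function('S')(O, T) = Mul(Rational(1, 9), Add(788, Mul(-1, T))) = Add(Rational(788, 9), Mul(Rational(-1, 9), T)))
Add(L, Mul(Function('W')(751, -1371), Pow(Function('S')(-471, 1284), -1))) = Add(-922342, Mul(Add(3, Mul(Rational(1, 2), 751), Mul(Rational(1, 2), -1371)), Pow(Add(Rational(788, 9), Mul(Rational(-1, 9), 1284)), -1))) = Add(-922342, Mul(Add(3, Rational(751, 2), Rational(-1371, 2)), Pow(Add(Rational(788, 9), Rational(-428, 3)), -1))) = Add(-922342, Mul(-307, Pow(Rational(-496, 9), -1))) = Add(-922342, Mul(-307, Rational(-9, 496))) = Add(-922342, Rational(2763, 496)) = Rational(-457478869, 496)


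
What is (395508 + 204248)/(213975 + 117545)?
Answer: 149939/82880 ≈ 1.8091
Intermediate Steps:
(395508 + 204248)/(213975 + 117545) = 599756/331520 = 599756*(1/331520) = 149939/82880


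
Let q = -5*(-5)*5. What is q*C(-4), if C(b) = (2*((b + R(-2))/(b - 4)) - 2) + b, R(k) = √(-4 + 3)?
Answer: -625 - 125*I/4 ≈ -625.0 - 31.25*I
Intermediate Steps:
R(k) = I (R(k) = √(-1) = I)
C(b) = -2 + b + 2*(I + b)/(-4 + b) (C(b) = (2*((b + I)/(b - 4)) - 2) + b = (2*((I + b)/(-4 + b)) - 2) + b = (2*(I + b)/(-4 + b) - 2) + b = (-2 + 2*(I + b)/(-4 + b)) + b = -2 + b + 2*(I + b)/(-4 + b))
q = 125 (q = 25*5 = 125)
q*C(-4) = 125*((8 + (-4)² - 4*(-4) + 2*I)/(-4 - 4)) = 125*((8 + 16 + 16 + 2*I)/(-8)) = 125*(-(40 + 2*I)/8) = 125*(-5 - I/4) = -625 - 125*I/4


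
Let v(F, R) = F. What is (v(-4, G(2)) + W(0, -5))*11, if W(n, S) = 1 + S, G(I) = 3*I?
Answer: -88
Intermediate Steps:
(v(-4, G(2)) + W(0, -5))*11 = (-4 + (1 - 5))*11 = (-4 - 4)*11 = -8*11 = -88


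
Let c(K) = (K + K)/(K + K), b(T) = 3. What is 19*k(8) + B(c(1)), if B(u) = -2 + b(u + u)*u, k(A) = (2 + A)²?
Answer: 1901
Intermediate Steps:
c(K) = 1 (c(K) = (2*K)/((2*K)) = (2*K)*(1/(2*K)) = 1)
B(u) = -2 + 3*u
19*k(8) + B(c(1)) = 19*(2 + 8)² + (-2 + 3*1) = 19*10² + (-2 + 3) = 19*100 + 1 = 1900 + 1 = 1901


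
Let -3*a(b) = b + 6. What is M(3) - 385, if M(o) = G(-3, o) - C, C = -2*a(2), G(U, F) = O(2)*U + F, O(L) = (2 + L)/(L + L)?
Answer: -1171/3 ≈ -390.33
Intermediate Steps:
O(L) = (2 + L)/(2*L) (O(L) = (2 + L)/((2*L)) = (2 + L)*(1/(2*L)) = (2 + L)/(2*L))
a(b) = -2 - b/3 (a(b) = -(b + 6)/3 = -(6 + b)/3 = -2 - b/3)
G(U, F) = F + U (G(U, F) = ((½)*(2 + 2)/2)*U + F = ((½)*(½)*4)*U + F = 1*U + F = U + F = F + U)
C = 16/3 (C = -2*(-2 - ⅓*2) = -2*(-2 - ⅔) = -2*(-8/3) = 16/3 ≈ 5.3333)
M(o) = -25/3 + o (M(o) = (o - 3) - 1*16/3 = (-3 + o) - 16/3 = -25/3 + o)
M(3) - 385 = (-25/3 + 3) - 385 = -16/3 - 385 = -1171/3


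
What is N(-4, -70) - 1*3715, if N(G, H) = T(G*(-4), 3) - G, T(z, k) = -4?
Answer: -3715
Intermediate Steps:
N(G, H) = -4 - G
N(-4, -70) - 1*3715 = (-4 - 1*(-4)) - 1*3715 = (-4 + 4) - 3715 = 0 - 3715 = -3715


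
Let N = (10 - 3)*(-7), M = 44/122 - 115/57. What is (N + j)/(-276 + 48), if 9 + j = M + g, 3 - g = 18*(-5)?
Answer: -57967/396378 ≈ -0.14624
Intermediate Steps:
M = -5761/3477 (M = 44*(1/122) - 115*1/57 = 22/61 - 115/57 = -5761/3477 ≈ -1.6569)
g = 93 (g = 3 - 18*(-5) = 3 - 1*(-90) = 3 + 90 = 93)
N = -49 (N = 7*(-7) = -49)
j = 286307/3477 (j = -9 + (-5761/3477 + 93) = -9 + 317600/3477 = 286307/3477 ≈ 82.343)
(N + j)/(-276 + 48) = (-49 + 286307/3477)/(-276 + 48) = (115934/3477)/(-228) = (115934/3477)*(-1/228) = -57967/396378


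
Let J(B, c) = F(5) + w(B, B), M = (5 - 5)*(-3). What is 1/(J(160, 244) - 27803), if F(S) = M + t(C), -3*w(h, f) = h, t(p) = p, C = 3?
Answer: -3/83560 ≈ -3.5902e-5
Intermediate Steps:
w(h, f) = -h/3
M = 0 (M = 0*(-3) = 0)
F(S) = 3 (F(S) = 0 + 3 = 3)
J(B, c) = 3 - B/3
1/(J(160, 244) - 27803) = 1/((3 - ⅓*160) - 27803) = 1/((3 - 160/3) - 27803) = 1/(-151/3 - 27803) = 1/(-83560/3) = -3/83560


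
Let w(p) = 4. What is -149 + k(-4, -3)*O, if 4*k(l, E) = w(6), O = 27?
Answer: -122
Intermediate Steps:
k(l, E) = 1 (k(l, E) = (1/4)*4 = 1)
-149 + k(-4, -3)*O = -149 + 1*27 = -149 + 27 = -122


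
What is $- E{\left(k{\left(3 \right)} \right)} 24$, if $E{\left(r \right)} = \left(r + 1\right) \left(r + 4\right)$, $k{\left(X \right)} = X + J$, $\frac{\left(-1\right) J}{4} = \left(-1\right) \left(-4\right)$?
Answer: $-2592$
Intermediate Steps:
$J = -16$ ($J = - 4 \left(\left(-1\right) \left(-4\right)\right) = \left(-4\right) 4 = -16$)
$k{\left(X \right)} = -16 + X$ ($k{\left(X \right)} = X - 16 = -16 + X$)
$E{\left(r \right)} = \left(1 + r\right) \left(4 + r\right)$
$- E{\left(k{\left(3 \right)} \right)} 24 = - (4 + \left(-16 + 3\right)^{2} + 5 \left(-16 + 3\right)) 24 = - (4 + \left(-13\right)^{2} + 5 \left(-13\right)) 24 = - (4 + 169 - 65) 24 = \left(-1\right) 108 \cdot 24 = \left(-108\right) 24 = -2592$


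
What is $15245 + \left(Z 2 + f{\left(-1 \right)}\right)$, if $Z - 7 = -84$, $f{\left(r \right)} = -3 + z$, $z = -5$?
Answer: $15083$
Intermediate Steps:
$f{\left(r \right)} = -8$ ($f{\left(r \right)} = -3 - 5 = -8$)
$Z = -77$ ($Z = 7 - 84 = -77$)
$15245 + \left(Z 2 + f{\left(-1 \right)}\right) = 15245 - 162 = 15083$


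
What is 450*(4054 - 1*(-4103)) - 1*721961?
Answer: 2948689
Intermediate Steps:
450*(4054 - 1*(-4103)) - 1*721961 = 450*(4054 + 4103) - 721961 = 450*8157 - 721961 = 3670650 - 721961 = 2948689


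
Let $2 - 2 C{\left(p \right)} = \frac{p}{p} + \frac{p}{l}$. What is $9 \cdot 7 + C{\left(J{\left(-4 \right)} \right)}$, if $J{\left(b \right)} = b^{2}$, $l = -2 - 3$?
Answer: $\frac{651}{10} \approx 65.1$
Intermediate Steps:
$l = -5$ ($l = -2 - 3 = -5$)
$C{\left(p \right)} = \frac{1}{2} + \frac{p}{10}$ ($C{\left(p \right)} = 1 - \frac{\frac{p}{p} + \frac{p}{-5}}{2} = 1 - \frac{1 + p \left(- \frac{1}{5}\right)}{2} = 1 - \frac{1 - \frac{p}{5}}{2} = 1 + \left(- \frac{1}{2} + \frac{p}{10}\right) = \frac{1}{2} + \frac{p}{10}$)
$9 \cdot 7 + C{\left(J{\left(-4 \right)} \right)} = 9 \cdot 7 + \left(\frac{1}{2} + \frac{\left(-4\right)^{2}}{10}\right) = 63 + \left(\frac{1}{2} + \frac{1}{10} \cdot 16\right) = 63 + \left(\frac{1}{2} + \frac{8}{5}\right) = 63 + \frac{21}{10} = \frac{651}{10}$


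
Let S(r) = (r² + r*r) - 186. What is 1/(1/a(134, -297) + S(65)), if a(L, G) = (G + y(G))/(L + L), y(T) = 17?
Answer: 70/578413 ≈ 0.00012102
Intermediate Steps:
a(L, G) = (17 + G)/(2*L) (a(L, G) = (G + 17)/(L + L) = (17 + G)/((2*L)) = (17 + G)*(1/(2*L)) = (17 + G)/(2*L))
S(r) = -186 + 2*r² (S(r) = (r² + r²) - 186 = 2*r² - 186 = -186 + 2*r²)
1/(1/a(134, -297) + S(65)) = 1/(1/((½)*(17 - 297)/134) + (-186 + 2*65²)) = 1/(1/((½)*(1/134)*(-280)) + (-186 + 2*4225)) = 1/(1/(-70/67) + (-186 + 8450)) = 1/(-67/70 + 8264) = 1/(578413/70) = 70/578413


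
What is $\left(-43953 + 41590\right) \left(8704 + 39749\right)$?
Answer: $-114494439$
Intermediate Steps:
$\left(-43953 + 41590\right) \left(8704 + 39749\right) = \left(-2363\right) 48453 = -114494439$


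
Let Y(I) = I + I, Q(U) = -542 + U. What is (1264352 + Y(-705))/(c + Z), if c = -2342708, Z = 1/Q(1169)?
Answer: -791864634/1468877915 ≈ -0.53909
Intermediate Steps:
Y(I) = 2*I
Z = 1/627 (Z = 1/(-542 + 1169) = 1/627 ≈ 0.0015949)
(1264352 + Y(-705))/(c + Z) = (1264352 + 2*(-705))/(-2342708 + 1/627) = (1264352 - 1410)/(-1468877915/627) = 1262942*(-627/1468877915) = -791864634/1468877915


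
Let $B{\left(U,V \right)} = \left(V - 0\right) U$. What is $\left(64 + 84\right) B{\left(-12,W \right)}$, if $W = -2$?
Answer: $3552$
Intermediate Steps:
$B{\left(U,V \right)} = U V$ ($B{\left(U,V \right)} = \left(V + 0\right) U = V U = U V$)
$\left(64 + 84\right) B{\left(-12,W \right)} = \left(64 + 84\right) \left(\left(-12\right) \left(-2\right)\right) = 148 \cdot 24 = 3552$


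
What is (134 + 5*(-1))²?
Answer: 16641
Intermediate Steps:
(134 + 5*(-1))² = (134 - 5)² = 129² = 16641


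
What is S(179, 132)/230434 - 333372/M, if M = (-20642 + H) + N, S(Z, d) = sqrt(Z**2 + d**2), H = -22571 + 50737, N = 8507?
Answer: -333372/16031 + sqrt(49465)/230434 ≈ -20.794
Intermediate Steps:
H = 28166
M = 16031 (M = (-20642 + 28166) + 8507 = 7524 + 8507 = 16031)
S(179, 132)/230434 - 333372/M = sqrt(179**2 + 132**2)/230434 - 333372/16031 = sqrt(32041 + 17424)*(1/230434) - 333372*1/16031 = sqrt(49465)*(1/230434) - 333372/16031 = sqrt(49465)/230434 - 333372/16031 = -333372/16031 + sqrt(49465)/230434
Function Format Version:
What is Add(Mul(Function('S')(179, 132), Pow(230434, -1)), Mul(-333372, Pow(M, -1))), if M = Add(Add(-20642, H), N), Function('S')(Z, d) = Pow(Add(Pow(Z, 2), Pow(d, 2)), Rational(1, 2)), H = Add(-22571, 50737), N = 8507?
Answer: Add(Rational(-333372, 16031), Mul(Rational(1, 230434), Pow(49465, Rational(1, 2)))) ≈ -20.794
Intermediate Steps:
H = 28166
M = 16031 (M = Add(Add(-20642, 28166), 8507) = Add(7524, 8507) = 16031)
Add(Mul(Function('S')(179, 132), Pow(230434, -1)), Mul(-333372, Pow(M, -1))) = Add(Mul(Pow(Add(Pow(179, 2), Pow(132, 2)), Rational(1, 2)), Pow(230434, -1)), Mul(-333372, Pow(16031, -1))) = Add(Mul(Pow(Add(32041, 17424), Rational(1, 2)), Rational(1, 230434)), Mul(-333372, Rational(1, 16031))) = Add(Mul(Pow(49465, Rational(1, 2)), Rational(1, 230434)), Rational(-333372, 16031)) = Add(Mul(Rational(1, 230434), Pow(49465, Rational(1, 2))), Rational(-333372, 16031)) = Add(Rational(-333372, 16031), Mul(Rational(1, 230434), Pow(49465, Rational(1, 2))))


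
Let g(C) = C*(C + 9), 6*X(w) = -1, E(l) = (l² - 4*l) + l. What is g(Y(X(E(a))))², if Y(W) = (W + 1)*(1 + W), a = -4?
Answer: 76125625/1679616 ≈ 45.323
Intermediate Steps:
E(l) = l² - 3*l
X(w) = -⅙ (X(w) = (⅙)*(-1) = -⅙)
Y(W) = (1 + W)² (Y(W) = (1 + W)*(1 + W) = (1 + W)²)
g(C) = C*(9 + C)
g(Y(X(E(a))))² = ((1 - ⅙)²*(9 + (1 - ⅙)²))² = ((⅚)²*(9 + (⅚)²))² = (25*(9 + 25/36)/36)² = ((25/36)*(349/36))² = (8725/1296)² = 76125625/1679616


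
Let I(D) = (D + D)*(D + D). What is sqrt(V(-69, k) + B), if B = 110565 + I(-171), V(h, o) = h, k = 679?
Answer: 2*sqrt(56865) ≈ 476.93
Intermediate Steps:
I(D) = 4*D**2 (I(D) = (2*D)*(2*D) = 4*D**2)
B = 227529 (B = 110565 + 4*(-171)**2 = 110565 + 4*29241 = 110565 + 116964 = 227529)
sqrt(V(-69, k) + B) = sqrt(-69 + 227529) = sqrt(227460) = 2*sqrt(56865)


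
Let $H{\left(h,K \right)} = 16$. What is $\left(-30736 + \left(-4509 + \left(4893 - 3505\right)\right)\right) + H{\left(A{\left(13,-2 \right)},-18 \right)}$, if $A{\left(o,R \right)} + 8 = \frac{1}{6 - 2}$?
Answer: $-33841$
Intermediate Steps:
$A{\left(o,R \right)} = - \frac{31}{4}$ ($A{\left(o,R \right)} = -8 + \frac{1}{6 - 2} = -8 + \frac{1}{4} = - \frac{31}{4}$)
$\left(-30736 + \left(-4509 + \left(4893 - 3505\right)\right)\right) + H{\left(A{\left(13,-2 \right)},-18 \right)} = \left(-30736 + \left(-4509 + \left(4893 - 3505\right)\right)\right) + 16 = \left(-30736 + \left(-4509 + 1388\right)\right) + 16 = \left(-30736 - 3121\right) + 16 = -33857 + 16 = -33841$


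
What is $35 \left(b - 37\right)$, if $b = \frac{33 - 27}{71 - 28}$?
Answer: $- \frac{55475}{43} \approx -1290.1$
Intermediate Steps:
$b = \frac{6}{43} \approx 0.13953$
$35 \left(b - 37\right) = 35 \left(\frac{6}{43} - 37\right) = 35 \left(- \frac{1585}{43}\right) = - \frac{55475}{43}$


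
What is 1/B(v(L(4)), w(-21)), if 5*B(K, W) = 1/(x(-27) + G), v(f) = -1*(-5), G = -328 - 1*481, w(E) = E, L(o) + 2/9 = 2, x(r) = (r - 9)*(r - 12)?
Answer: 2975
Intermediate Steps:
x(r) = (-12 + r)*(-9 + r) (x(r) = (-9 + r)*(-12 + r) = (-12 + r)*(-9 + r))
L(o) = 16/9 (L(o) = -2/9 + 2 = 16/9)
G = -809 (G = -328 - 481 = -809)
v(f) = 5
B(K, W) = 1/2975 (B(K, W) = 1/(5*((108 + (-27)² - 21*(-27)) - 809)) = 1/(5*((108 + 729 + 567) - 809)) = 1/(5*(1404 - 809)) = (⅕)/595 = (⅕)*(1/595) = 1/2975)
1/B(v(L(4)), w(-21)) = 1/(1/2975) = 2975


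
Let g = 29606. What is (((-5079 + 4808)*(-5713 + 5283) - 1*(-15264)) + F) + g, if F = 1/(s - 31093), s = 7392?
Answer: 3825341399/23701 ≈ 1.6140e+5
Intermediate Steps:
F = -1/23701 (F = 1/(7392 - 31093) = 1/(-23701) = -1/23701 ≈ -4.2192e-5)
(((-5079 + 4808)*(-5713 + 5283) - 1*(-15264)) + F) + g = (((-5079 + 4808)*(-5713 + 5283) - 1*(-15264)) - 1/23701) + 29606 = ((-271*(-430) + 15264) - 1/23701) + 29606 = ((116530 + 15264) - 1/23701) + 29606 = (131794 - 1/23701) + 29606 = 3123649593/23701 + 29606 = 3825341399/23701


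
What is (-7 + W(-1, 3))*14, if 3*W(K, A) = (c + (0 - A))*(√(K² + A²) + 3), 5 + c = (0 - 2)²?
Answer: -154 - 56*√10/3 ≈ -213.03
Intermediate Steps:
c = -1 (c = -5 + (0 - 2)² = -5 + (-2)² = -5 + 4 = -1)
W(K, A) = (-1 - A)*(3 + √(A² + K²))/3 (W(K, A) = ((-1 + (0 - A))*(√(K² + A²) + 3))/3 = ((-1 - A)*(√(A² + K²) + 3))/3 = ((-1 - A)*(3 + √(A² + K²)))/3 = (-1 - A)*(3 + √(A² + K²))/3)
(-7 + W(-1, 3))*14 = (-7 + (-1 - 1*3 - √(3² + (-1)²)/3 - ⅓*3*√(3² + (-1)²)))*14 = (-7 + (-1 - 3 - √(9 + 1)/3 - ⅓*3*√(9 + 1)))*14 = (-7 + (-1 - 3 - √10/3 - ⅓*3*√10))*14 = (-7 + (-1 - 3 - √10/3 - √10))*14 = (-7 + (-4 - 4*√10/3))*14 = (-11 - 4*√10/3)*14 = -154 - 56*√10/3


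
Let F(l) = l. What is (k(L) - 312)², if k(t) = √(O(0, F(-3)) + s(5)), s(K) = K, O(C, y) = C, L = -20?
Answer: (312 - √5)² ≈ 95954.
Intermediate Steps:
k(t) = √5 (k(t) = √(0 + 5) = √5)
(k(L) - 312)² = (√5 - 312)² = (-312 + √5)²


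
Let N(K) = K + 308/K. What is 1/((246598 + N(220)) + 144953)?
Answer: 5/1958862 ≈ 2.5525e-6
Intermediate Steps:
1/((246598 + N(220)) + 144953) = 1/((246598 + (220 + 308/220)) + 144953) = 1/((246598 + (220 + 308*(1/220))) + 144953) = 1/((246598 + (220 + 7/5)) + 144953) = 1/((246598 + 1107/5) + 144953) = 1/(1234097/5 + 144953) = 1/(1958862/5) = 5/1958862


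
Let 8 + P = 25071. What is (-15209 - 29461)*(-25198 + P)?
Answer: 6030450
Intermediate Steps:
P = 25063 (P = -8 + 25071 = 25063)
(-15209 - 29461)*(-25198 + P) = (-15209 - 29461)*(-25198 + 25063) = -44670*(-135) = 6030450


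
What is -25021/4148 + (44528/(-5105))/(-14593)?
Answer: -1863811365421/309014655220 ≈ -6.0315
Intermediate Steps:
-25021/4148 + (44528/(-5105))/(-14593) = -25021*1/4148 + (44528*(-1/5105))*(-1/14593) = -25021/4148 - 44528/5105*(-1/14593) = -25021/4148 + 44528/74497265 = -1863811365421/309014655220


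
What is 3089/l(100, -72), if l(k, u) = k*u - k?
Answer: -3089/7300 ≈ -0.42315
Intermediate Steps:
l(k, u) = -k + k*u
3089/l(100, -72) = 3089/((100*(-1 - 72))) = 3089/((100*(-73))) = 3089/(-7300) = 3089*(-1/7300) = -3089/7300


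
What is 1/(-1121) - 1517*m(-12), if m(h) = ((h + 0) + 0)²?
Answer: -244880209/1121 ≈ -2.1845e+5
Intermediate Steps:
m(h) = h² (m(h) = (h + 0)² = h²)
1/(-1121) - 1517*m(-12) = 1/(-1121) - 1517*(-12)² = -1/1121 - 1517*144 = -1/1121 - 218448 = -244880209/1121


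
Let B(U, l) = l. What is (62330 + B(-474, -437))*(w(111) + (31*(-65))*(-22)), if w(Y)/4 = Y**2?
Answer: 5794051302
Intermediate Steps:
w(Y) = 4*Y**2
(62330 + B(-474, -437))*(w(111) + (31*(-65))*(-22)) = (62330 - 437)*(4*111**2 + (31*(-65))*(-22)) = 61893*(4*12321 - 2015*(-22)) = 61893*(49284 + 44330) = 61893*93614 = 5794051302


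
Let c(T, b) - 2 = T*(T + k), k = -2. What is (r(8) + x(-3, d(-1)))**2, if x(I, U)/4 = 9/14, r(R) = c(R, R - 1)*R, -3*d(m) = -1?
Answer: 7941124/49 ≈ 1.6206e+5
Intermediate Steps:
d(m) = 1/3 (d(m) = -1/3*(-1) = 1/3)
c(T, b) = 2 + T*(-2 + T) (c(T, b) = 2 + T*(T - 2) = 2 + T*(-2 + T))
r(R) = R*(2 + R**2 - 2*R) (r(R) = (2 + R**2 - 2*R)*R = R*(2 + R**2 - 2*R))
x(I, U) = 18/7 (x(I, U) = 4*(9/14) = 18/7)
(r(8) + x(-3, d(-1)))**2 = (8*(2 + 8**2 - 2*8) + 18/7)**2 = (8*(2 + 64 - 16) + 18/7)**2 = (8*50 + 18/7)**2 = (400 + 18/7)**2 = (2818/7)**2 = 7941124/49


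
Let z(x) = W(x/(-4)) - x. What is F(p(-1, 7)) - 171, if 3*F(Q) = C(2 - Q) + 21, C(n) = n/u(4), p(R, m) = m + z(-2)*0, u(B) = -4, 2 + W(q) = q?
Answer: -1963/12 ≈ -163.58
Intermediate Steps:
W(q) = -2 + q
z(x) = -2 - 5*x/4 (z(x) = (-2 + x/(-4)) - x = (-2 + x*(-1/4)) - x = (-2 - x/4) - x = -2 - 5*x/4)
p(R, m) = m (p(R, m) = m + (-2 - 5/4*(-2))*0 = m + (-2 + 5/2)*0 = m + (1/2)*0 = m + 0 = m)
C(n) = -n/4 (C(n) = n/(-4) = n*(-1/4) = -n/4)
F(Q) = 41/6 + Q/12 (F(Q) = (-(2 - Q)/4 + 21)/3 = ((-1/2 + Q/4) + 21)/3 = (41/2 + Q/4)/3 = 41/6 + Q/12)
F(p(-1, 7)) - 171 = (41/6 + (1/12)*7) - 171 = (41/6 + 7/12) - 171 = 89/12 - 171 = -1963/12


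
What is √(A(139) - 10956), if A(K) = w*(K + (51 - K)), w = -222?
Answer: I*√22278 ≈ 149.26*I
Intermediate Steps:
A(K) = -11322 (A(K) = -222*(K + (51 - K)) = -222*51 = -11322)
√(A(139) - 10956) = √(-11322 - 10956) = √(-22278) = I*√22278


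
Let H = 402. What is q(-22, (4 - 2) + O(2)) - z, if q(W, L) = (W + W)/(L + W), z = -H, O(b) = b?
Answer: 3640/9 ≈ 404.44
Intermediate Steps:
z = -402 (z = -1*402 = -402)
q(W, L) = 2*W/(L + W) (q(W, L) = (2*W)/(L + W) = 2*W/(L + W))
q(-22, (4 - 2) + O(2)) - z = 2*(-22)/(((4 - 2) + 2) - 22) - 1*(-402) = 2*(-22)/((2 + 2) - 22) + 402 = 2*(-22)/(4 - 22) + 402 = 2*(-22)/(-18) + 402 = 2*(-22)*(-1/18) + 402 = 22/9 + 402 = 3640/9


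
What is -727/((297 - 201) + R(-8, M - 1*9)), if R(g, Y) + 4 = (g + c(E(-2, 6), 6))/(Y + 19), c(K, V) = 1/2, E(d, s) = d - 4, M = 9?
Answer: -27626/3481 ≈ -7.9362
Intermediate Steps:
E(d, s) = -4 + d
c(K, V) = ½
R(g, Y) = -4 + (½ + g)/(19 + Y) (R(g, Y) = -4 + (g + ½)/(Y + 19) = -4 + (½ + g)/(19 + Y))
-727/((297 - 201) + R(-8, M - 1*9)) = -727/((297 - 201) + (-151/2 - 8 - 4*(9 - 1*9))/(19 + (9 - 1*9))) = -727/(96 + (-151/2 - 8 - 4*(9 - 9))/(19 + (9 - 9))) = -727/(96 + (-151/2 - 8 - 4*0)/(19 + 0)) = -727/(96 + (-151/2 - 8 + 0)/19) = -727/(96 + (1/19)*(-167/2)) = -727/(96 - 167/38) = -727/3481/38 = -727*38/3481 = -27626/3481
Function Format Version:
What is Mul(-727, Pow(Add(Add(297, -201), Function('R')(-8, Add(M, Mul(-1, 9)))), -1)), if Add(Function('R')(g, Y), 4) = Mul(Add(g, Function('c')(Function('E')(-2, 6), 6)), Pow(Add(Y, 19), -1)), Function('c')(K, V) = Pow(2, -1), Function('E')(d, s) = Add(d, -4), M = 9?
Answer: Rational(-27626, 3481) ≈ -7.9362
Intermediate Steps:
Function('E')(d, s) = Add(-4, d)
Function('c')(K, V) = Rational(1, 2)
Function('R')(g, Y) = Add(-4, Mul(Pow(Add(19, Y), -1), Add(Rational(1, 2), g))) (Function('R')(g, Y) = Add(-4, Mul(Add(g, Rational(1, 2)), Pow(Add(Y, 19), -1))) = Add(-4, Mul(Add(Rational(1, 2), g), Pow(Add(19, Y), -1))) = Add(-4, Mul(Pow(Add(19, Y), -1), Add(Rational(1, 2), g))))
Mul(-727, Pow(Add(Add(297, -201), Function('R')(-8, Add(M, Mul(-1, 9)))), -1)) = Mul(-727, Pow(Add(Add(297, -201), Mul(Pow(Add(19, Add(9, Mul(-1, 9))), -1), Add(Rational(-151, 2), -8, Mul(-4, Add(9, Mul(-1, 9)))))), -1)) = Mul(-727, Pow(Add(96, Mul(Pow(Add(19, Add(9, -9)), -1), Add(Rational(-151, 2), -8, Mul(-4, Add(9, -9))))), -1)) = Mul(-727, Pow(Add(96, Mul(Pow(Add(19, 0), -1), Add(Rational(-151, 2), -8, Mul(-4, 0)))), -1)) = Mul(-727, Pow(Add(96, Mul(Pow(19, -1), Add(Rational(-151, 2), -8, 0))), -1)) = Mul(-727, Pow(Add(96, Mul(Rational(1, 19), Rational(-167, 2))), -1)) = Mul(-727, Pow(Add(96, Rational(-167, 38)), -1)) = Mul(-727, Pow(Rational(3481, 38), -1)) = Mul(-727, Rational(38, 3481)) = Rational(-27626, 3481)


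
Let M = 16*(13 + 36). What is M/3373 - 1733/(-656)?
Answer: 6359713/2212688 ≈ 2.8742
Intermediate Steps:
M = 784 (M = 16*49 = 784)
M/3373 - 1733/(-656) = 784/3373 - 1733/(-656) = 784*(1/3373) - 1733*(-1/656) = 784/3373 + 1733/656 = 6359713/2212688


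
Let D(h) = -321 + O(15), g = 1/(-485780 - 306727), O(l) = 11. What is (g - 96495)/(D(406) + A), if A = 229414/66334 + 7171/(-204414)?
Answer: 172823776132397574436/549082625360467991 ≈ 314.75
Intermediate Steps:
A = 23209876141/6779799138 (A = 229414*(1/66334) + 7171*(-1/204414) = 114707/33167 - 7171/204414 = 23209876141/6779799138 ≈ 3.4234)
g = -1/792507 (g = 1/(-792507) = -1/792507 ≈ -1.2618e-6)
D(h) = -310 (D(h) = -321 + 11 = -310)
(g - 96495)/(D(406) + A) = (-1/792507 - 96495)/(-310 + 23209876141/6779799138) = -76472962966/(792507*(-2078527856639/6779799138)) = -76472962966/792507*(-6779799138/2078527856639) = 172823776132397574436/549082625360467991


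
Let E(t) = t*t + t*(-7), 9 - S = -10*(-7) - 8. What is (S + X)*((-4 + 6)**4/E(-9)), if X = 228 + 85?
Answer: 260/9 ≈ 28.889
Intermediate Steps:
S = -53 (S = 9 - (-10*(-7) - 8) = 9 - (70 - 8) = 9 - 1*62 = 9 - 62 = -53)
X = 313
E(t) = t**2 - 7*t
(S + X)*((-4 + 6)**4/E(-9)) = (-53 + 313)*((-4 + 6)**4/((-9*(-7 - 9)))) = 260*(2**4/((-9*(-16)))) = 260*(16/144) = 260*(16*(1/144)) = 260*(1/9) = 260/9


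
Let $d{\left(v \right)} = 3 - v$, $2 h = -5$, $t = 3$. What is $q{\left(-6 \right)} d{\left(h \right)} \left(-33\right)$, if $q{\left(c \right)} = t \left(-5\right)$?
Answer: $\frac{5445}{2} \approx 2722.5$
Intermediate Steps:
$h = - \frac{5}{2}$ ($h = \frac{1}{2} \left(-5\right) = - \frac{5}{2} \approx -2.5$)
$q{\left(c \right)} = -15$ ($q{\left(c \right)} = 3 \left(-5\right) = -15$)
$q{\left(-6 \right)} d{\left(h \right)} \left(-33\right) = - 15 \left(3 - - \frac{5}{2}\right) \left(-33\right) = - 15 \left(3 + \frac{5}{2}\right) \left(-33\right) = \left(-15\right) \frac{11}{2} \left(-33\right) = \left(- \frac{165}{2}\right) \left(-33\right) = \frac{5445}{2}$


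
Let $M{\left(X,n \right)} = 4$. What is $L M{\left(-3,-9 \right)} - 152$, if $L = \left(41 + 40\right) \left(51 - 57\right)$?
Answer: $-2096$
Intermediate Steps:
$L = -486$ ($L = 81 \left(-6\right) = -486$)
$L M{\left(-3,-9 \right)} - 152 = \left(-486\right) 4 - 152 = -1944 - 152 = -2096$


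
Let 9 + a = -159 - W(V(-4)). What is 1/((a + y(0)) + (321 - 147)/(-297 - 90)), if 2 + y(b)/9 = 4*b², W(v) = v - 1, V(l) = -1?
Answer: -129/23794 ≈ -0.0054215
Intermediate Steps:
W(v) = -1 + v
a = -166 (a = -9 + (-159 - (-1 - 1)) = -9 + (-159 - 1*(-2)) = -9 + (-159 + 2) = -9 - 157 = -166)
y(b) = -18 + 36*b² (y(b) = -18 + 9*(4*b²) = -18 + 36*b²)
1/((a + y(0)) + (321 - 147)/(-297 - 90)) = 1/((-166 + (-18 + 36*0²)) + (321 - 147)/(-297 - 90)) = 1/((-166 + (-18 + 36*0)) + 174/(-387)) = 1/((-166 + (-18 + 0)) + 174*(-1/387)) = 1/((-166 - 18) - 58/129) = 1/(-184 - 58/129) = 1/(-23794/129) = -129/23794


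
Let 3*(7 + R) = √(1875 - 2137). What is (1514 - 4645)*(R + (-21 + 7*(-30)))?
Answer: 745178 - 3131*I*√262/3 ≈ 7.4518e+5 - 16893.0*I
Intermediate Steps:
R = -7 + I*√262/3 (R = -7 + √(1875 - 2137)/3 = -7 + √(-262)/3 = -7 + (I*√262)/3 = -7 + I*√262/3 ≈ -7.0 + 5.3955*I)
(1514 - 4645)*(R + (-21 + 7*(-30))) = (1514 - 4645)*((-7 + I*√262/3) + (-21 + 7*(-30))) = -3131*((-7 + I*√262/3) + (-21 - 210)) = -3131*((-7 + I*√262/3) - 231) = -3131*(-238 + I*√262/3) = 745178 - 3131*I*√262/3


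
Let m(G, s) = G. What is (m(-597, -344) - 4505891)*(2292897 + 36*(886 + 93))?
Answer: -10491739478808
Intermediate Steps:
(m(-597, -344) - 4505891)*(2292897 + 36*(886 + 93)) = (-597 - 4505891)*(2292897 + 36*(886 + 93)) = -4506488*(2292897 + 36*979) = -4506488*(2292897 + 35244) = -4506488*2328141 = -10491739478808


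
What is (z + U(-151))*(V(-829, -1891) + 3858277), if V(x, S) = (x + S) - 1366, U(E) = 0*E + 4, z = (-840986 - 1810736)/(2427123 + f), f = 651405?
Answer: 18620348288245/1539264 ≈ 1.2097e+7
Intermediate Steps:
z = -1325861/1539264 (z = (-840986 - 1810736)/(2427123 + 651405) = -2651722/3078528 = -2651722*1/3078528 = -1325861/1539264 ≈ -0.86136)
U(E) = 4 (U(E) = 0 + 4 = 4)
V(x, S) = -1366 + S + x (V(x, S) = (S + x) - 1366 = -1366 + S + x)
(z + U(-151))*(V(-829, -1891) + 3858277) = (-1325861/1539264 + 4)*((-1366 - 1891 - 829) + 3858277) = 4831195*(-4086 + 3858277)/1539264 = (4831195/1539264)*3854191 = 18620348288245/1539264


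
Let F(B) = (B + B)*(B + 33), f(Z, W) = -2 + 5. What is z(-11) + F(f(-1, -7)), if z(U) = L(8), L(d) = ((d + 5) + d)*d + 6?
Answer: 390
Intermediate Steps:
f(Z, W) = 3
F(B) = 2*B*(33 + B) (F(B) = (2*B)*(33 + B) = 2*B*(33 + B))
L(d) = 6 + d*(5 + 2*d) (L(d) = ((5 + d) + d)*d + 6 = (5 + 2*d)*d + 6 = d*(5 + 2*d) + 6 = 6 + d*(5 + 2*d))
z(U) = 174 (z(U) = 6 + 2*8² + 5*8 = 6 + 2*64 + 40 = 6 + 128 + 40 = 174)
z(-11) + F(f(-1, -7)) = 174 + 2*3*(33 + 3) = 174 + 2*3*36 = 174 + 216 = 390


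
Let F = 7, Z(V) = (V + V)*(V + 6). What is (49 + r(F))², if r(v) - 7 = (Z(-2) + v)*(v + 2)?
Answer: 625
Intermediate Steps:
Z(V) = 2*V*(6 + V) (Z(V) = (2*V)*(6 + V) = 2*V*(6 + V))
r(v) = 7 + (-16 + v)*(2 + v) (r(v) = 7 + (2*(-2)*(6 - 2) + v)*(v + 2) = 7 + (2*(-2)*4 + v)*(2 + v) = 7 + (-16 + v)*(2 + v))
(49 + r(F))² = (49 + (-25 + 7² - 14*7))² = (49 + (-25 + 49 - 98))² = (49 - 74)² = (-25)² = 625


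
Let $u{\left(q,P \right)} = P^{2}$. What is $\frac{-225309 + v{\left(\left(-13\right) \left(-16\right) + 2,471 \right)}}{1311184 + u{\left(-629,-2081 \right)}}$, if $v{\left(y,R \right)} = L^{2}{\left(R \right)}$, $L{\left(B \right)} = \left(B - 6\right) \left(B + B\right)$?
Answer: $\frac{191870055591}{5641745} \approx 34009.0$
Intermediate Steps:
$L{\left(B \right)} = 2 B \left(-6 + B\right)$ ($L{\left(B \right)} = \left(-6 + B\right) 2 B = 2 B \left(-6 + B\right)$)
$v{\left(y,R \right)} = 4 R^{2} \left(-6 + R\right)^{2}$ ($v{\left(y,R \right)} = \left(2 R \left(-6 + R\right)\right)^{2} = 4 R^{2} \left(-6 + R\right)^{2}$)
$\frac{-225309 + v{\left(\left(-13\right) \left(-16\right) + 2,471 \right)}}{1311184 + u{\left(-629,-2081 \right)}} = \frac{-225309 + 4 \cdot 471^{2} \left(-6 + 471\right)^{2}}{1311184 + \left(-2081\right)^{2}} = \frac{-225309 + 4 \cdot 221841 \cdot 465^{2}}{1311184 + 4330561} = \frac{-225309 + 4 \cdot 221841 \cdot 216225}{5641745} = \left(-225309 + 191870280900\right) \frac{1}{5641745} = 191870055591 \cdot \frac{1}{5641745} = \frac{191870055591}{5641745}$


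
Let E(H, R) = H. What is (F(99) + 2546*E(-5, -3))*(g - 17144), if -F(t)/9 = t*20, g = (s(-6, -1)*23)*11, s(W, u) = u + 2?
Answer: 516020050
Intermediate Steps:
s(W, u) = 2 + u
g = 253 (g = ((2 - 1)*23)*11 = (1*23)*11 = 23*11 = 253)
F(t) = -180*t (F(t) = -9*t*20 = -180*t)
(F(99) + 2546*E(-5, -3))*(g - 17144) = (-180*99 + 2546*(-5))*(253 - 17144) = (-17820 - 12730)*(-16891) = -30550*(-16891) = 516020050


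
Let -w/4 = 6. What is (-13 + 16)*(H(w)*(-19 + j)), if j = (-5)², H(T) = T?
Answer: -432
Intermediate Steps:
w = -24 (w = -4*6 = -24)
j = 25
(-13 + 16)*(H(w)*(-19 + j)) = (-13 + 16)*(-24*(-19 + 25)) = 3*(-24*6) = 3*(-144) = -432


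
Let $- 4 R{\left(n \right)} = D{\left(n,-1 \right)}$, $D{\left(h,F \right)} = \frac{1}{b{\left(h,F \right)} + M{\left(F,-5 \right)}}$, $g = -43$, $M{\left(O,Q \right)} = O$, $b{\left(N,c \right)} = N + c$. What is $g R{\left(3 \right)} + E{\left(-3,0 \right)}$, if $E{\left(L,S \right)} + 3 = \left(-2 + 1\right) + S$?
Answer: $\frac{27}{4} \approx 6.75$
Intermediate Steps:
$D{\left(h,F \right)} = \frac{1}{h + 2 F}$ ($D{\left(h,F \right)} = \frac{1}{\left(h + F\right) + F} = \frac{1}{\left(F + h\right) + F} = \frac{1}{h + 2 F}$)
$R{\left(n \right)} = - \frac{1}{4 \left(-2 + n\right)}$ ($R{\left(n \right)} = - \frac{1}{4 \left(n + 2 \left(-1\right)\right)} = - \frac{1}{4 \left(n - 2\right)} = - \frac{1}{4 \left(-2 + n\right)}$)
$E{\left(L,S \right)} = -4 + S$ ($E{\left(L,S \right)} = -3 + \left(\left(-2 + 1\right) + S\right) = -3 + \left(-1 + S\right) = -4 + S$)
$g R{\left(3 \right)} + E{\left(-3,0 \right)} = - 43 \left(- \frac{1}{-8 + 4 \cdot 3}\right) + \left(-4 + 0\right) = - 43 \left(- \frac{1}{-8 + 12}\right) - 4 = - 43 \left(- \frac{1}{4}\right) - 4 = - 43 \left(\left(-1\right) \frac{1}{4}\right) - 4 = \left(-43\right) \left(- \frac{1}{4}\right) - 4 = \frac{43}{4} - 4 = \frac{27}{4}$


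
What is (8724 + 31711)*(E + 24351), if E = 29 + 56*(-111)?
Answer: 734461340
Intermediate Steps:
E = -6187 (E = 29 - 6216 = -6187)
(8724 + 31711)*(E + 24351) = (8724 + 31711)*(-6187 + 24351) = 40435*18164 = 734461340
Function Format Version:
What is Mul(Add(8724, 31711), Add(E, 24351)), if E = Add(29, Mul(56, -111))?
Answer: 734461340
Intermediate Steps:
E = -6187 (E = Add(29, -6216) = -6187)
Mul(Add(8724, 31711), Add(E, 24351)) = Mul(Add(8724, 31711), Add(-6187, 24351)) = Mul(40435, 18164) = 734461340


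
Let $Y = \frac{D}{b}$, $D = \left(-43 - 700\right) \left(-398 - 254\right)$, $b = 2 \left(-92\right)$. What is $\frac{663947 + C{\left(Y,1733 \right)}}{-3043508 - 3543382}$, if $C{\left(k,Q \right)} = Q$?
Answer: $- \frac{66568}{658689} \approx -0.10106$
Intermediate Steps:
$b = -184$
$D = 484436$ ($D = \left(-743\right) \left(-652\right) = 484436$)
$Y = - \frac{121109}{46}$ ($Y = \frac{484436}{-184} = 484436 \left(- \frac{1}{184}\right) = - \frac{121109}{46} \approx -2632.8$)
$\frac{663947 + C{\left(Y,1733 \right)}}{-3043508 - 3543382} = \frac{663947 + 1733}{-3043508 - 3543382} = \frac{665680}{-6586890} = 665680 \left(- \frac{1}{6586890}\right) = - \frac{66568}{658689}$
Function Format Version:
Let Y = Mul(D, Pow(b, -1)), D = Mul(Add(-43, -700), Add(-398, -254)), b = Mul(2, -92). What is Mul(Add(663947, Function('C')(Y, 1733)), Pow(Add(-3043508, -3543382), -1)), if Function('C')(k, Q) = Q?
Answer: Rational(-66568, 658689) ≈ -0.10106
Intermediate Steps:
b = -184
D = 484436 (D = Mul(-743, -652) = 484436)
Y = Rational(-121109, 46) (Y = Mul(484436, Pow(-184, -1)) = Mul(484436, Rational(-1, 184)) = Rational(-121109, 46) ≈ -2632.8)
Mul(Add(663947, Function('C')(Y, 1733)), Pow(Add(-3043508, -3543382), -1)) = Mul(Add(663947, 1733), Pow(Add(-3043508, -3543382), -1)) = Mul(665680, Pow(-6586890, -1)) = Mul(665680, Rational(-1, 6586890)) = Rational(-66568, 658689)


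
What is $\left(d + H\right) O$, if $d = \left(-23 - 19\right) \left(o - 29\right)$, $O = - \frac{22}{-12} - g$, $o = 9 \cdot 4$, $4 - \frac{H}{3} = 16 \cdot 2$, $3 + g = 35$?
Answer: $11403$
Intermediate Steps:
$g = 32$ ($g = -3 + 35 = 32$)
$H = -84$ ($H = 12 - 3 \cdot 16 \cdot 2 = 12 - 96 = -84$)
$o = 36$
$O = - \frac{181}{6}$ ($O = - \frac{22}{-12} - 32 = \left(-22\right) \left(- \frac{1}{12}\right) - 32 = \frac{11}{6} - 32 = - \frac{181}{6} \approx -30.167$)
$d = -294$ ($d = \left(-23 - 19\right) \left(36 - 29\right) = \left(-42\right) 7 = -294$)
$\left(d + H\right) O = \left(-294 - 84\right) \left(- \frac{181}{6}\right) = \left(-378\right) \left(- \frac{181}{6}\right) = 11403$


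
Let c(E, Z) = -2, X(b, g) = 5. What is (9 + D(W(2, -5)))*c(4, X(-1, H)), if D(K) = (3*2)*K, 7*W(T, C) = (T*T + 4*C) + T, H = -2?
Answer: 6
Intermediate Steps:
W(T, C) = T/7 + T²/7 + 4*C/7 (W(T, C) = ((T*T + 4*C) + T)/7 = ((T² + 4*C) + T)/7 = (T + T² + 4*C)/7 = T/7 + T²/7 + 4*C/7)
D(K) = 6*K
(9 + D(W(2, -5)))*c(4, X(-1, H)) = (9 + 6*((⅐)*2 + (⅐)*2² + (4/7)*(-5)))*(-2) = (9 + 6*(2/7 + (⅐)*4 - 20/7))*(-2) = (9 + 6*(2/7 + 4/7 - 20/7))*(-2) = (9 + 6*(-2))*(-2) = (9 - 12)*(-2) = -3*(-2) = 6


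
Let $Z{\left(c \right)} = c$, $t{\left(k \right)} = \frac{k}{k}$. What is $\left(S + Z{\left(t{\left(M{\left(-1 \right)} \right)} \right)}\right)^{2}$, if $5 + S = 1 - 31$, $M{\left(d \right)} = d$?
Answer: $1156$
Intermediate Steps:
$t{\left(k \right)} = 1$
$S = -35$ ($S = -5 + \left(1 - 31\right) = -5 - 30 = -35$)
$\left(S + Z{\left(t{\left(M{\left(-1 \right)} \right)} \right)}\right)^{2} = \left(-35 + 1\right)^{2} = \left(-34\right)^{2} = 1156$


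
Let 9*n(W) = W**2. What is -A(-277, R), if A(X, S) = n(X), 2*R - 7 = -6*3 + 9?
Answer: -76729/9 ≈ -8525.4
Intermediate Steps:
n(W) = W**2/9
R = -1 (R = 7/2 + (-6*3 + 9)/2 = 7/2 + (-18 + 9)/2 = 7/2 + (1/2)*(-9) = 7/2 - 9/2 = -1)
A(X, S) = X**2/9
-A(-277, R) = -(-277)**2/9 = -76729/9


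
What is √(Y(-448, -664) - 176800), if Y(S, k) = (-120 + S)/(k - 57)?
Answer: 2*I*√22976869818/721 ≈ 420.48*I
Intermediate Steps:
Y(S, k) = (-120 + S)/(-57 + k)
√(Y(-448, -664) - 176800) = √((-120 - 448)/(-57 - 664) - 176800) = √(-568/(-721) - 176800) = √(-1/721*(-568) - 176800) = √(568/721 - 176800) = √(-127472232/721) = 2*I*√22976869818/721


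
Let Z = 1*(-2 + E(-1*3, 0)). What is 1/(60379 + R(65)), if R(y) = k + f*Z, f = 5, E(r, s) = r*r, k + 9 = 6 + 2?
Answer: 1/60413 ≈ 1.6553e-5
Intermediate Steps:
k = -1 (k = -9 + (6 + 2) = -9 + 8 = -1)
E(r, s) = r**2
Z = 7 (Z = 1*(-2 + (-1*3)**2) = 1*(-2 + (-3)**2) = 1*(-2 + 9) = 1*7 = 7)
R(y) = 34 (R(y) = -1 + 5*7 = -1 + 35 = 34)
1/(60379 + R(65)) = 1/(60379 + 34) = 1/60413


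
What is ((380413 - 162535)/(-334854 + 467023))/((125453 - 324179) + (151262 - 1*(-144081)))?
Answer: 217878/12769772273 ≈ 1.7062e-5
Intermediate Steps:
((380413 - 162535)/(-334854 + 467023))/((125453 - 324179) + (151262 - 1*(-144081))) = (217878/132169)/(-198726 + (151262 + 144081)) = (217878*(1/132169))/(-198726 + 295343) = (217878/132169)/96617 = (217878/132169)*(1/96617) = 217878/12769772273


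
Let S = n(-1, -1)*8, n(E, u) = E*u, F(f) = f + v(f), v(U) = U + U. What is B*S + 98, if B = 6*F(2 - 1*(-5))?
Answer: 1106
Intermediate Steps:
v(U) = 2*U
F(f) = 3*f (F(f) = f + 2*f = 3*f)
B = 126 (B = 6*(3*(2 - 1*(-5))) = 6*(3*(2 + 5)) = 6*(3*7) = 6*21 = 126)
S = 8 (S = -1*(-1)*8 = 1*8 = 8)
B*S + 98 = 126*8 + 98 = 1008 + 98 = 1106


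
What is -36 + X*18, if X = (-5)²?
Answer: 414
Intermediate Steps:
X = 25
-36 + X*18 = -36 + 25*18 = -36 + 450 = 414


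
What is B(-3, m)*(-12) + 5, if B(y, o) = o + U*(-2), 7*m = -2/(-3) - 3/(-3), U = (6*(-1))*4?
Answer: -4017/7 ≈ -573.86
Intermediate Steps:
U = -24 (U = -6*4 = -24)
m = 5/21 (m = (-2/(-3) - 3/(-3))/7 = (-2*(-1/3) - 3*(-1/3))/7 = (2/3 + 1)/7 = (1/7)*(5/3) = 5/21 ≈ 0.23810)
B(y, o) = 48 + o (B(y, o) = o - 24*(-2) = o + 48 = 48 + o)
B(-3, m)*(-12) + 5 = (48 + 5/21)*(-12) + 5 = (1013/21)*(-12) + 5 = -4052/7 + 5 = -4017/7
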